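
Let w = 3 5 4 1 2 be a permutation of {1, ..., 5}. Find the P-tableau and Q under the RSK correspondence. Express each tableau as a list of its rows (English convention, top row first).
P = [[1, 2], [3, 4], [5]], Q = [[1, 2], [3, 5], [4]]

Insert each entry of the permutation into P by Schensted row insertion, recording in Q the position of each new cell.

Insert 3: appended to row 1. P = [[3]].
Insert 5: appended to row 1. P = [[3, 5]].
Insert 4: 4 bumps 5 from row 1; 5 starts row 2. P = [[3, 4], [5]].
Insert 1: 1 bumps 3 from row 1; 3 bumps 5 from row 2; 5 starts row 3. P = [[1, 4], [3], [5]].
Insert 2: 2 bumps 4 from row 1; 4 appends to row 2. P = [[1, 2], [3, 4], [5]].

So P = [[1, 2], [3, 4], [5]], Q = [[1, 2], [3, 5], [4]].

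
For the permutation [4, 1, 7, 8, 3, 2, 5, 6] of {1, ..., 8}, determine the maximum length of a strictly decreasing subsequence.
3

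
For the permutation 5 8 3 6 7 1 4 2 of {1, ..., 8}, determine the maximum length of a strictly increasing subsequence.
3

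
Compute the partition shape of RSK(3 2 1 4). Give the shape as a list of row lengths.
[2, 1, 1]

RSK row insertion gives P = [[1, 4], [2], [3]], which has shape [2, 1, 1].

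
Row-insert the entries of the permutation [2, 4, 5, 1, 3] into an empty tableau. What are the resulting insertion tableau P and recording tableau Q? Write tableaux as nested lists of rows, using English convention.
P = [[1, 3, 5], [2, 4]], Q = [[1, 2, 3], [4, 5]]

Insert each entry of the permutation into P by Schensted row insertion, recording in Q the position of each new cell.

After inserting 2: P = [[2]].
After inserting 4: P = [[2, 4]].
After inserting 5: P = [[2, 4, 5]].
After inserting 1: P = [[1, 4, 5], [2]].
After inserting 3: P = [[1, 3, 5], [2, 4]].

So P = [[1, 3, 5], [2, 4]], Q = [[1, 2, 3], [4, 5]].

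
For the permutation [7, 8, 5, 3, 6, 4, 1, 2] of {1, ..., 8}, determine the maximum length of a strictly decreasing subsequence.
4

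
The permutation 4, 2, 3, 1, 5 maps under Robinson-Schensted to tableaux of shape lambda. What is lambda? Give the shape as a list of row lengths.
[3, 1, 1]

Row-insert each entry into an empty tableau.

After inserting 4: P = [[4]].
After inserting 2: P = [[2], [4]].
After inserting 3: P = [[2, 3], [4]].
After inserting 1: P = [[1, 3], [2], [4]].
After inserting 5: P = [[1, 3, 5], [2], [4]].

The final insertion tableau P = [[1, 3, 5], [2], [4]] has shape [3, 1, 1].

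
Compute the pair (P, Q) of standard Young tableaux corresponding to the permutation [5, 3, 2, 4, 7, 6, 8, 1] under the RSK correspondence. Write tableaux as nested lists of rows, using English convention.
Insert each entry of the permutation into P by Schensted row insertion, recording in Q the position of each new cell.

Insert 5: appended to row 1. P = [[5]].
Insert 3: 3 bumps 5 from row 1; 5 starts row 2. P = [[3], [5]].
Insert 2: 2 bumps 3 from row 1; 3 bumps 5 from row 2; 5 starts row 3. P = [[2], [3], [5]].
Insert 4: appended to row 1. P = [[2, 4], [3], [5]].
Insert 7: appended to row 1. P = [[2, 4, 7], [3], [5]].
Insert 6: 6 bumps 7 from row 1; 7 appends to row 2. P = [[2, 4, 6], [3, 7], [5]].
Insert 8: appended to row 1. P = [[2, 4, 6, 8], [3, 7], [5]].
Insert 1: 1 bumps 2 from row 1; 2 bumps 3 from row 2; 3 bumps 5 from row 3; 5 starts row 4. P = [[1, 4, 6, 8], [2, 7], [3], [5]].

So P = [[1, 4, 6, 8], [2, 7], [3], [5]], Q = [[1, 4, 5, 7], [2, 6], [3], [8]].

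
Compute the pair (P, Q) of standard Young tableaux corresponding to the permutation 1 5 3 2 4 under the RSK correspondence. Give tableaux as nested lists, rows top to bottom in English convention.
Insert each entry of the permutation into P by Schensted row insertion, recording in Q the position of each new cell.

After inserting 1: P = [[1]].
After inserting 5: P = [[1, 5]].
After inserting 3: P = [[1, 3], [5]].
After inserting 2: P = [[1, 2], [3], [5]].
After inserting 4: P = [[1, 2, 4], [3], [5]].

So P = [[1, 2, 4], [3], [5]], Q = [[1, 2, 5], [3], [4]].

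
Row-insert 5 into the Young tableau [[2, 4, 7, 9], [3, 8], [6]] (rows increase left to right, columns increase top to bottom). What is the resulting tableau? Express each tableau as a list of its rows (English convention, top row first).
In row 1, 5 replaces 7 (the leftmost entry greater than 5); 7 is bumped to row 2. In row 2, 7 replaces 8 (the leftmost entry greater than 7); 8 is bumped to row 3. 8 is appended to row 3. The new tableau is [[2, 4, 5, 9], [3, 7], [6, 8]].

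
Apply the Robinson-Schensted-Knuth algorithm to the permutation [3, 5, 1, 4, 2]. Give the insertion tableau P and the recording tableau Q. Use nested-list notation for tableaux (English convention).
Insert each entry of the permutation into P by Schensted row insertion, recording in Q the position of each new cell.

Insert 3: appended to row 1. P = [[3]], Q = [[1]].
Insert 5: appended to row 1. P = [[3, 5]], Q = [[1, 2]].
Insert 1: 1 bumps 3 from row 1; 3 starts row 2. P = [[1, 5], [3]], Q = [[1, 2], [3]].
Insert 4: 4 bumps 5 from row 1; 5 appends to row 2. P = [[1, 4], [3, 5]], Q = [[1, 2], [3, 4]].
Insert 2: 2 bumps 4 from row 1; 4 bumps 5 from row 2; 5 starts row 3. P = [[1, 2], [3, 4], [5]], Q = [[1, 2], [3, 4], [5]].

So P = [[1, 2], [3, 4], [5]], Q = [[1, 2], [3, 4], [5]].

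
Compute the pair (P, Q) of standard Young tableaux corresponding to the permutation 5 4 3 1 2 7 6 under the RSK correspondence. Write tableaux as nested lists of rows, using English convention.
P = [[1, 2, 6], [3, 7], [4], [5]], Q = [[1, 5, 6], [2, 7], [3], [4]]

Insert each entry of the permutation into P by Schensted row insertion, recording in Q the position of each new cell.

Insert 5: appended to row 1. P = [[5]].
Insert 4: 4 bumps 5 from row 1; 5 starts row 2. P = [[4], [5]].
Insert 3: 3 bumps 4 from row 1; 4 bumps 5 from row 2; 5 starts row 3. P = [[3], [4], [5]].
Insert 1: 1 bumps 3 from row 1; 3 bumps 4 from row 2; 4 bumps 5 from row 3; 5 starts row 4. P = [[1], [3], [4], [5]].
Insert 2: appended to row 1. P = [[1, 2], [3], [4], [5]].
Insert 7: appended to row 1. P = [[1, 2, 7], [3], [4], [5]].
Insert 6: 6 bumps 7 from row 1; 7 appends to row 2. P = [[1, 2, 6], [3, 7], [4], [5]].

So P = [[1, 2, 6], [3, 7], [4], [5]], Q = [[1, 5, 6], [2, 7], [3], [4]].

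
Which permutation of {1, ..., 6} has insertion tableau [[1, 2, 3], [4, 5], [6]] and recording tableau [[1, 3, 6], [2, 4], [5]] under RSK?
4 1 6 5 2 3

Reverse the RSK construction: for i from n down to 1, find the cell of Q containing i, remove the entry at that cell from P, and reverse-bump it up through P; the value ejected from row 1 is w(i).

Step i=6: Q has 6 at row 1, column 3; remove that cell from P, ejecting 3. So w(6) = 3. P is now [[1, 2], [4, 5], [6]].
Step i=5: Q has 5 at row 3, column 1; remove 6 from row 3 of P and reverse-bump: 6 enters row 2 and ejects 5; 5 enters row 1 and ejects 2. So w(5) = 2. P is now [[1, 5], [4, 6]].
Step i=4: Q has 4 at row 2, column 2; remove 6 from row 2 of P and reverse-bump: 6 enters row 1 and ejects 5. So w(4) = 5. P is now [[1, 6], [4]].
Step i=3: Q has 3 at row 1, column 2; remove that cell from P, ejecting 6. So w(3) = 6. P is now [[1], [4]].
Step i=2: Q has 2 at row 2, column 1; remove 4 from row 2 of P and reverse-bump: 4 enters row 1 and ejects 1. So w(2) = 1. P is now [[4]].
Step i=1: Q has 1 at row 1, column 1; remove that cell from P, ejecting 4. So w(1) = 4. P is now [].

So w = 4 1 6 5 2 3.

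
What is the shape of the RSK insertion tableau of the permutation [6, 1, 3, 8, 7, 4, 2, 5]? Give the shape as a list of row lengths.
RSK row insertion gives P = [[1, 2, 4, 5], [3, 7], [6], [8]], which has shape [4, 2, 1, 1].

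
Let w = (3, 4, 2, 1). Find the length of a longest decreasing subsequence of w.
3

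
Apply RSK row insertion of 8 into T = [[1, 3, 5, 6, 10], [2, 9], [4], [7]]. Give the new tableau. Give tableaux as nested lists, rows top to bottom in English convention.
In row 1, 8 replaces 10 (the leftmost entry greater than 8); 10 is bumped to row 2. 10 is appended to row 2. The new tableau is [[1, 3, 5, 6, 8], [2, 9, 10], [4], [7]].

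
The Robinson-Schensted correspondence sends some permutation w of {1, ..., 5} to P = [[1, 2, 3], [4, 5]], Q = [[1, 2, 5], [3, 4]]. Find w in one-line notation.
Reverse the RSK construction: for i from n down to 1, find the cell of Q containing i, remove the entry at that cell from P, and reverse-bump it up through P; the value ejected from row 1 is w(i).

Step i=5: Q has 5 at row 1, column 3; remove that cell from P, ejecting 3. So w(5) = 3. P is now [[1, 2], [4, 5]].
Step i=4: Q has 4 at row 2, column 2; remove 5 from row 2 of P and reverse-bump: 5 enters row 1 and ejects 2. So w(4) = 2. P is now [[1, 5], [4]].
Step i=3: Q has 3 at row 2, column 1; remove 4 from row 2 of P and reverse-bump: 4 enters row 1 and ejects 1. So w(3) = 1. P is now [[4, 5]].
Step i=2: Q has 2 at row 1, column 2; remove that cell from P, ejecting 5. So w(2) = 5. P is now [[4]].
Step i=1: Q has 1 at row 1, column 1; remove that cell from P, ejecting 4. So w(1) = 4. P is now [].

So w = 4 5 1 2 3.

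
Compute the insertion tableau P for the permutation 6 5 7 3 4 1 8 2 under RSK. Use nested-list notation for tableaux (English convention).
Insert 6: appended to row 1. P = [[6]].
Insert 5: 5 bumps 6 from row 1; 6 starts row 2. P = [[5], [6]].
Insert 7: appended to row 1. P = [[5, 7], [6]].
Insert 3: 3 bumps 5 from row 1; 5 bumps 6 from row 2; 6 starts row 3. P = [[3, 7], [5], [6]].
Insert 4: 4 bumps 7 from row 1; 7 appends to row 2. P = [[3, 4], [5, 7], [6]].
Insert 1: 1 bumps 3 from row 1; 3 bumps 5 from row 2; 5 bumps 6 from row 3; 6 starts row 4. P = [[1, 4], [3, 7], [5], [6]].
Insert 8: appended to row 1. P = [[1, 4, 8], [3, 7], [5], [6]].
Insert 2: 2 bumps 4 from row 1; 4 bumps 7 from row 2; 7 appends to row 3. P = [[1, 2, 8], [3, 4], [5, 7], [6]].

So P = [[1, 2, 8], [3, 4], [5, 7], [6]].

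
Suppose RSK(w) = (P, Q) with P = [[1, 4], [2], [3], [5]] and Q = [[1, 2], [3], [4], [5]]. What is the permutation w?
3 5 4 2 1

Reverse the RSK construction: for i from n down to 1, find the cell of Q containing i, remove the entry at that cell from P, and reverse-bump it up through P; the value ejected from row 1 is w(i).

Step i=5: Q has 5 at row 4, column 1; remove 5 from row 4 of P and reverse-bump: 5 enters row 3 and ejects 3; 3 enters row 2 and ejects 2; 2 enters row 1 and ejects 1. So w(5) = 1. P is now [[2, 4], [3], [5]].
Step i=4: Q has 4 at row 3, column 1; remove 5 from row 3 of P and reverse-bump: 5 enters row 2 and ejects 3; 3 enters row 1 and ejects 2. So w(4) = 2. P is now [[3, 4], [5]].
Step i=3: Q has 3 at row 2, column 1; remove 5 from row 2 of P and reverse-bump: 5 enters row 1 and ejects 4. So w(3) = 4. P is now [[3, 5]].
Step i=2: Q has 2 at row 1, column 2; remove that cell from P, ejecting 5. So w(2) = 5. P is now [[3]].
Step i=1: Q has 1 at row 1, column 1; remove that cell from P, ejecting 3. So w(1) = 3. P is now [].

So w = 3 5 4 2 1.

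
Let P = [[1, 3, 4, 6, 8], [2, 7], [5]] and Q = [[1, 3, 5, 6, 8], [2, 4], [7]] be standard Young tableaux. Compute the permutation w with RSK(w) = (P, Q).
5 2 7 3 4 6 1 8

Reverse the RSK construction: for i from n down to 1, find the cell of Q containing i, remove the entry at that cell from P, and reverse-bump it up through P; the value ejected from row 1 is w(i).

Step i=8: Q has 8 at row 1, column 5; remove that cell from P, ejecting 8. So w(8) = 8. P is now [[1, 3, 4, 6], [2, 7], [5]].
Step i=7: Q has 7 at row 3, column 1; remove 5 from row 3 of P and reverse-bump: 5 enters row 2 and ejects 2; 2 enters row 1 and ejects 1. So w(7) = 1. P is now [[2, 3, 4, 6], [5, 7]].
Step i=6: Q has 6 at row 1, column 4; remove that cell from P, ejecting 6. So w(6) = 6. P is now [[2, 3, 4], [5, 7]].
Step i=5: Q has 5 at row 1, column 3; remove that cell from P, ejecting 4. So w(5) = 4. P is now [[2, 3], [5, 7]].
Step i=4: Q has 4 at row 2, column 2; remove 7 from row 2 of P and reverse-bump: 7 enters row 1 and ejects 3. So w(4) = 3. P is now [[2, 7], [5]].
Step i=3: Q has 3 at row 1, column 2; remove that cell from P, ejecting 7. So w(3) = 7. P is now [[2], [5]].
Step i=2: Q has 2 at row 2, column 1; remove 5 from row 2 of P and reverse-bump: 5 enters row 1 and ejects 2. So w(2) = 2. P is now [[5]].
Step i=1: Q has 1 at row 1, column 1; remove that cell from P, ejecting 5. So w(1) = 5. P is now [].

So w = 5 2 7 3 4 6 1 8.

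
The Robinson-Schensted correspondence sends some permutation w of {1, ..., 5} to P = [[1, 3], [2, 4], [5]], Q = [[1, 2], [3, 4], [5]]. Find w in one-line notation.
2 5 1 4 3

Reverse the RSK construction: for i from n down to 1, find the cell of Q containing i, remove the entry at that cell from P, and reverse-bump it up through P; the value ejected from row 1 is w(i).

Step i=5: Q has 5 at row 3, column 1; remove 5 from row 3 of P and reverse-bump: 5 enters row 2 and ejects 4; 4 enters row 1 and ejects 3. So w(5) = 3. P is now [[1, 4], [2, 5]].
Step i=4: Q has 4 at row 2, column 2; remove 5 from row 2 of P and reverse-bump: 5 enters row 1 and ejects 4. So w(4) = 4. P is now [[1, 5], [2]].
Step i=3: Q has 3 at row 2, column 1; remove 2 from row 2 of P and reverse-bump: 2 enters row 1 and ejects 1. So w(3) = 1. P is now [[2, 5]].
Step i=2: Q has 2 at row 1, column 2; remove that cell from P, ejecting 5. So w(2) = 5. P is now [[2]].
Step i=1: Q has 1 at row 1, column 1; remove that cell from P, ejecting 2. So w(1) = 2. P is now [].

So w = 2 5 1 4 3.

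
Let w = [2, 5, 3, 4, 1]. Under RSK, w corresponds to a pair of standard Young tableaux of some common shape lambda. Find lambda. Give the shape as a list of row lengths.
Row-insert each entry into an empty tableau.

After inserting 2: P = [[2]].
After inserting 5: P = [[2, 5]].
After inserting 3: P = [[2, 3], [5]].
After inserting 4: P = [[2, 3, 4], [5]].
After inserting 1: P = [[1, 3, 4], [2], [5]].

The final insertion tableau P = [[1, 3, 4], [2], [5]] has shape [3, 1, 1].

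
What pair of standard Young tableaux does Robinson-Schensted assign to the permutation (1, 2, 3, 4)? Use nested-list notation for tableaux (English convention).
P = [[1, 2, 3, 4]], Q = [[1, 2, 3, 4]]

Insert each entry of the permutation into P by Schensted row insertion, recording in Q the position of each new cell.

Insert 1: appended to row 1. P = [[1]].
Insert 2: appended to row 1. P = [[1, 2]].
Insert 3: appended to row 1. P = [[1, 2, 3]].
Insert 4: appended to row 1. P = [[1, 2, 3, 4]].

So P = [[1, 2, 3, 4]], Q = [[1, 2, 3, 4]].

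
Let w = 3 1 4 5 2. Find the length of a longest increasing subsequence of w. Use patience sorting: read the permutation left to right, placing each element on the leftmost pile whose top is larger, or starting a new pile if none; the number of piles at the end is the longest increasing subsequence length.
3

3: new pile. tops = [3]
1: onto pile 1 (replacing 3). tops = [1]
4: new pile. tops = [1, 4]
5: new pile. tops = [1, 4, 5]
2: onto pile 2 (replacing 4). tops = [1, 2, 5]

3 piles, so the longest increasing subsequence has length 3.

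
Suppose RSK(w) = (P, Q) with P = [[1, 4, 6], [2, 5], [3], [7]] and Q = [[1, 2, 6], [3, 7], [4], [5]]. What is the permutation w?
3 7 5 2 1 6 4

Reverse the RSK construction: for i from n down to 1, find the cell of Q containing i, remove the entry at that cell from P, and reverse-bump it up through P; the value ejected from row 1 is w(i).

Step i=7: Q has 7 at row 2, column 2; remove 5 from row 2 of P and reverse-bump: 5 enters row 1 and ejects 4. So w(7) = 4. P is now [[1, 5, 6], [2], [3], [7]].
Step i=6: Q has 6 at row 1, column 3; remove that cell from P, ejecting 6. So w(6) = 6. P is now [[1, 5], [2], [3], [7]].
Step i=5: Q has 5 at row 4, column 1; remove 7 from row 4 of P and reverse-bump: 7 enters row 3 and ejects 3; 3 enters row 2 and ejects 2; 2 enters row 1 and ejects 1. So w(5) = 1. P is now [[2, 5], [3], [7]].
Step i=4: Q has 4 at row 3, column 1; remove 7 from row 3 of P and reverse-bump: 7 enters row 2 and ejects 3; 3 enters row 1 and ejects 2. So w(4) = 2. P is now [[3, 5], [7]].
Step i=3: Q has 3 at row 2, column 1; remove 7 from row 2 of P and reverse-bump: 7 enters row 1 and ejects 5. So w(3) = 5. P is now [[3, 7]].
Step i=2: Q has 2 at row 1, column 2; remove that cell from P, ejecting 7. So w(2) = 7. P is now [[3]].
Step i=1: Q has 1 at row 1, column 1; remove that cell from P, ejecting 3. So w(1) = 3. P is now [].

So w = 3 7 5 2 1 6 4.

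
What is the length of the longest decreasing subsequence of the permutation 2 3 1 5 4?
2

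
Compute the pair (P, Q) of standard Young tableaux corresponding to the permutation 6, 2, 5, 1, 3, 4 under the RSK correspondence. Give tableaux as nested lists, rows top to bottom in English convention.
Insert each entry of the permutation into P by Schensted row insertion, recording in Q the position of each new cell.

Insert 6: appended to row 1. P = [[6]].
Insert 2: 2 bumps 6 from row 1; 6 starts row 2. P = [[2], [6]].
Insert 5: appended to row 1. P = [[2, 5], [6]].
Insert 1: 1 bumps 2 from row 1; 2 bumps 6 from row 2; 6 starts row 3. P = [[1, 5], [2], [6]].
Insert 3: 3 bumps 5 from row 1; 5 appends to row 2. P = [[1, 3], [2, 5], [6]].
Insert 4: appended to row 1. P = [[1, 3, 4], [2, 5], [6]].

So P = [[1, 3, 4], [2, 5], [6]], Q = [[1, 3, 6], [2, 5], [4]].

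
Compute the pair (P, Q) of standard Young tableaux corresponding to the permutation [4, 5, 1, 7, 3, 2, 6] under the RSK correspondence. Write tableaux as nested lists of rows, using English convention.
P = [[1, 2, 6], [3, 5, 7], [4]], Q = [[1, 2, 4], [3, 5, 7], [6]]

Insert each entry of the permutation into P by Schensted row insertion, recording in Q the position of each new cell.

Insert 4: appended to row 1. P = [[4]].
Insert 5: appended to row 1. P = [[4, 5]].
Insert 1: 1 bumps 4 from row 1; 4 starts row 2. P = [[1, 5], [4]].
Insert 7: appended to row 1. P = [[1, 5, 7], [4]].
Insert 3: 3 bumps 5 from row 1; 5 appends to row 2. P = [[1, 3, 7], [4, 5]].
Insert 2: 2 bumps 3 from row 1; 3 bumps 4 from row 2; 4 starts row 3. P = [[1, 2, 7], [3, 5], [4]].
Insert 6: 6 bumps 7 from row 1; 7 appends to row 2. P = [[1, 2, 6], [3, 5, 7], [4]].

So P = [[1, 2, 6], [3, 5, 7], [4]], Q = [[1, 2, 4], [3, 5, 7], [6]].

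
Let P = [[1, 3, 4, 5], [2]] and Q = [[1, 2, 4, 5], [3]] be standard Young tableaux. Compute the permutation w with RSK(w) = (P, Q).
Reverse the RSK construction: for i from n down to 1, find the cell of Q containing i, remove the entry at that cell from P, and reverse-bump it up through P; the value ejected from row 1 is w(i).

Step i=5: Q has 5 at row 1, column 4; remove that cell from P, ejecting 5. So w(5) = 5. P is now [[1, 3, 4], [2]].
Step i=4: Q has 4 at row 1, column 3; remove that cell from P, ejecting 4. So w(4) = 4. P is now [[1, 3], [2]].
Step i=3: Q has 3 at row 2, column 1; remove 2 from row 2 of P and reverse-bump: 2 enters row 1 and ejects 1. So w(3) = 1. P is now [[2, 3]].
Step i=2: Q has 2 at row 1, column 2; remove that cell from P, ejecting 3. So w(2) = 3. P is now [[2]].
Step i=1: Q has 1 at row 1, column 1; remove that cell from P, ejecting 2. So w(1) = 2. P is now [].

So w = 2 3 1 4 5.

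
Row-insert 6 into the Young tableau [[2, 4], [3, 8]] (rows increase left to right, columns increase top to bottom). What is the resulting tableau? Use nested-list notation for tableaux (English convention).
[[2, 4, 6], [3, 8]]

6 is larger than every entry of row 1, so it is appended to row 1. The new tableau is [[2, 4, 6], [3, 8]].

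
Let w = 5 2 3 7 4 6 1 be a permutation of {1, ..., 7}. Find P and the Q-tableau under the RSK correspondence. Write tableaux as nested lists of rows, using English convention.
Insert each entry of the permutation into P by Schensted row insertion, recording in Q the position of each new cell.

Insert 5: appended to row 1. P = [[5]], Q = [[1]].
Insert 2: 2 bumps 5 from row 1; 5 starts row 2. P = [[2], [5]], Q = [[1], [2]].
Insert 3: appended to row 1. P = [[2, 3], [5]], Q = [[1, 3], [2]].
Insert 7: appended to row 1. P = [[2, 3, 7], [5]], Q = [[1, 3, 4], [2]].
Insert 4: 4 bumps 7 from row 1; 7 appends to row 2. P = [[2, 3, 4], [5, 7]], Q = [[1, 3, 4], [2, 5]].
Insert 6: appended to row 1. P = [[2, 3, 4, 6], [5, 7]], Q = [[1, 3, 4, 6], [2, 5]].
Insert 1: 1 bumps 2 from row 1; 2 bumps 5 from row 2; 5 starts row 3. P = [[1, 3, 4, 6], [2, 7], [5]], Q = [[1, 3, 4, 6], [2, 5], [7]].

So P = [[1, 3, 4, 6], [2, 7], [5]], Q = [[1, 3, 4, 6], [2, 5], [7]].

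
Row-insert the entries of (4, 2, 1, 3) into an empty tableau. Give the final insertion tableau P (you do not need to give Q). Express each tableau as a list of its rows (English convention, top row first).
Insert 4: appended to row 1. P = [[4]].
Insert 2: 2 bumps 4 from row 1; 4 starts row 2. P = [[2], [4]].
Insert 1: 1 bumps 2 from row 1; 2 bumps 4 from row 2; 4 starts row 3. P = [[1], [2], [4]].
Insert 3: appended to row 1. P = [[1, 3], [2], [4]].

So P = [[1, 3], [2], [4]].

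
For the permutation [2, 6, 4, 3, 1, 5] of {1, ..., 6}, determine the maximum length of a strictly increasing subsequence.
3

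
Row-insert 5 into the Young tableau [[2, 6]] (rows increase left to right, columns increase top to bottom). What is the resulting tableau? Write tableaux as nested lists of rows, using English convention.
[[2, 5], [6]]

In row 1, 5 replaces 6 (the leftmost entry greater than 5); 6 is bumped to row 2. 6 starts a new row 2. The new tableau is [[2, 5], [6]].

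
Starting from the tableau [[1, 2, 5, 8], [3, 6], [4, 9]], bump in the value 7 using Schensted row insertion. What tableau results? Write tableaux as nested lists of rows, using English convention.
[[1, 2, 5, 7], [3, 6, 8], [4, 9]]

In row 1, 7 replaces 8 (the leftmost entry greater than 7); 8 is bumped to row 2. 8 is appended to row 2. The new tableau is [[1, 2, 5, 7], [3, 6, 8], [4, 9]].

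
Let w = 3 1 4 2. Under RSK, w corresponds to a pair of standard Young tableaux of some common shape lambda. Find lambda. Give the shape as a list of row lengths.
[2, 2]

Row-insert each entry into an empty tableau.

After inserting 3: P = [[3]].
After inserting 1: P = [[1], [3]].
After inserting 4: P = [[1, 4], [3]].
After inserting 2: P = [[1, 2], [3, 4]].

The final insertion tableau P = [[1, 2], [3, 4]] has shape [2, 2].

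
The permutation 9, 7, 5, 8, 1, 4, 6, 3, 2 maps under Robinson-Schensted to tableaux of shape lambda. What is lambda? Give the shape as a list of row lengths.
[3, 2, 1, 1, 1, 1]

Row-insert each entry into an empty tableau.

After inserting 9: P = [[9]].
After inserting 7: P = [[7], [9]].
After inserting 5: P = [[5], [7], [9]].
After inserting 8: P = [[5, 8], [7], [9]].
After inserting 1: P = [[1, 8], [5], [7], [9]].
After inserting 4: P = [[1, 4], [5, 8], [7], [9]].
After inserting 6: P = [[1, 4, 6], [5, 8], [7], [9]].
After inserting 3: P = [[1, 3, 6], [4, 8], [5], [7], [9]].
After inserting 2: P = [[1, 2, 6], [3, 8], [4], [5], [7], [9]].

The final insertion tableau P = [[1, 2, 6], [3, 8], [4], [5], [7], [9]] has shape [3, 2, 1, 1, 1, 1].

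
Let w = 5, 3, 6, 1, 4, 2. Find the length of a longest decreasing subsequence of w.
3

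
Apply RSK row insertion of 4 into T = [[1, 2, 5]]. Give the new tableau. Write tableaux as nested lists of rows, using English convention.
[[1, 2, 4], [5]]

In row 1, 4 replaces 5 (the leftmost entry greater than 4); 5 is bumped to row 2. 5 starts a new row 2. The new tableau is [[1, 2, 4], [5]].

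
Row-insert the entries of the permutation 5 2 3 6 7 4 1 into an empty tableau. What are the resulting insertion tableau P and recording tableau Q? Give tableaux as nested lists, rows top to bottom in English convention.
Insert each entry of the permutation into P by Schensted row insertion, recording in Q the position of each new cell.

Insert 5: appended to row 1. P = [[5]].
Insert 2: 2 bumps 5 from row 1; 5 starts row 2. P = [[2], [5]].
Insert 3: appended to row 1. P = [[2, 3], [5]].
Insert 6: appended to row 1. P = [[2, 3, 6], [5]].
Insert 7: appended to row 1. P = [[2, 3, 6, 7], [5]].
Insert 4: 4 bumps 6 from row 1; 6 appends to row 2. P = [[2, 3, 4, 7], [5, 6]].
Insert 1: 1 bumps 2 from row 1; 2 bumps 5 from row 2; 5 starts row 3. P = [[1, 3, 4, 7], [2, 6], [5]].

So P = [[1, 3, 4, 7], [2, 6], [5]], Q = [[1, 3, 4, 5], [2, 6], [7]].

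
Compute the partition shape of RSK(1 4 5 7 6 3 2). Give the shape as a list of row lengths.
[4, 1, 1, 1]

Row-insert each entry into an empty tableau.

After inserting 1: P = [[1]].
After inserting 4: P = [[1, 4]].
After inserting 5: P = [[1, 4, 5]].
After inserting 7: P = [[1, 4, 5, 7]].
After inserting 6: P = [[1, 4, 5, 6], [7]].
After inserting 3: P = [[1, 3, 5, 6], [4], [7]].
After inserting 2: P = [[1, 2, 5, 6], [3], [4], [7]].

The final insertion tableau P = [[1, 2, 5, 6], [3], [4], [7]] has shape [4, 1, 1, 1].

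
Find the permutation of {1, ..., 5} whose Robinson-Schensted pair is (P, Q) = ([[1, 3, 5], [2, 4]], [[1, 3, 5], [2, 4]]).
Reverse the RSK construction: for i from n down to 1, find the cell of Q containing i, remove the entry at that cell from P, and reverse-bump it up through P; the value ejected from row 1 is w(i).

Step i=5: Q has 5 at row 1, column 3; remove that cell from P, ejecting 5. So w(5) = 5. P is now [[1, 3], [2, 4]].
Step i=4: Q has 4 at row 2, column 2; remove 4 from row 2 of P and reverse-bump: 4 enters row 1 and ejects 3. So w(4) = 3. P is now [[1, 4], [2]].
Step i=3: Q has 3 at row 1, column 2; remove that cell from P, ejecting 4. So w(3) = 4. P is now [[1], [2]].
Step i=2: Q has 2 at row 2, column 1; remove 2 from row 2 of P and reverse-bump: 2 enters row 1 and ejects 1. So w(2) = 1. P is now [[2]].
Step i=1: Q has 1 at row 1, column 1; remove that cell from P, ejecting 2. So w(1) = 2. P is now [].

So w = 2 1 4 3 5.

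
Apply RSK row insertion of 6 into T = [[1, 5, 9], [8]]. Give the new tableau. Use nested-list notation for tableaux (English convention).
In row 1, 6 replaces 9 (the leftmost entry greater than 6); 9 is bumped to row 2. 9 is appended to row 2. The new tableau is [[1, 5, 6], [8, 9]].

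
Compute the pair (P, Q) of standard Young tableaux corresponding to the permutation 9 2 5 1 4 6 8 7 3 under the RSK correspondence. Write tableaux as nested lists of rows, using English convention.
P = [[1, 3, 6, 7], [2, 4, 8], [5], [9]], Q = [[1, 3, 6, 7], [2, 5, 8], [4], [9]]

Insert each entry of the permutation into P by Schensted row insertion, recording in Q the position of each new cell.

Insert 9: appended to row 1. P = [[9]].
Insert 2: 2 bumps 9 from row 1; 9 starts row 2. P = [[2], [9]].
Insert 5: appended to row 1. P = [[2, 5], [9]].
Insert 1: 1 bumps 2 from row 1; 2 bumps 9 from row 2; 9 starts row 3. P = [[1, 5], [2], [9]].
Insert 4: 4 bumps 5 from row 1; 5 appends to row 2. P = [[1, 4], [2, 5], [9]].
Insert 6: appended to row 1. P = [[1, 4, 6], [2, 5], [9]].
Insert 8: appended to row 1. P = [[1, 4, 6, 8], [2, 5], [9]].
Insert 7: 7 bumps 8 from row 1; 8 appends to row 2. P = [[1, 4, 6, 7], [2, 5, 8], [9]].
Insert 3: 3 bumps 4 from row 1; 4 bumps 5 from row 2; 5 bumps 9 from row 3; 9 starts row 4. P = [[1, 3, 6, 7], [2, 4, 8], [5], [9]].

So P = [[1, 3, 6, 7], [2, 4, 8], [5], [9]], Q = [[1, 3, 6, 7], [2, 5, 8], [4], [9]].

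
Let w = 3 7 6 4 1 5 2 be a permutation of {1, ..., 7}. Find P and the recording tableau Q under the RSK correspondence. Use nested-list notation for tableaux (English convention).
P = [[1, 2, 5], [3, 4], [6], [7]], Q = [[1, 2, 6], [3, 7], [4], [5]]

Insert each entry of the permutation into P by Schensted row insertion, recording in Q the position of each new cell.

Insert 3: appended to row 1. P = [[3]], Q = [[1]].
Insert 7: appended to row 1. P = [[3, 7]], Q = [[1, 2]].
Insert 6: 6 bumps 7 from row 1; 7 starts row 2. P = [[3, 6], [7]], Q = [[1, 2], [3]].
Insert 4: 4 bumps 6 from row 1; 6 bumps 7 from row 2; 7 starts row 3. P = [[3, 4], [6], [7]], Q = [[1, 2], [3], [4]].
Insert 1: 1 bumps 3 from row 1; 3 bumps 6 from row 2; 6 bumps 7 from row 3; 7 starts row 4. P = [[1, 4], [3], [6], [7]], Q = [[1, 2], [3], [4], [5]].
Insert 5: appended to row 1. P = [[1, 4, 5], [3], [6], [7]], Q = [[1, 2, 6], [3], [4], [5]].
Insert 2: 2 bumps 4 from row 1; 4 appends to row 2. P = [[1, 2, 5], [3, 4], [6], [7]], Q = [[1, 2, 6], [3, 7], [4], [5]].

So P = [[1, 2, 5], [3, 4], [6], [7]], Q = [[1, 2, 6], [3, 7], [4], [5]].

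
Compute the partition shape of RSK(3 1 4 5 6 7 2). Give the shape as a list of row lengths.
Row-insert each entry into an empty tableau.

After inserting 3: P = [[3]].
After inserting 1: P = [[1], [3]].
After inserting 4: P = [[1, 4], [3]].
After inserting 5: P = [[1, 4, 5], [3]].
After inserting 6: P = [[1, 4, 5, 6], [3]].
After inserting 7: P = [[1, 4, 5, 6, 7], [3]].
After inserting 2: P = [[1, 2, 5, 6, 7], [3, 4]].

The final insertion tableau P = [[1, 2, 5, 6, 7], [3, 4]] has shape [5, 2].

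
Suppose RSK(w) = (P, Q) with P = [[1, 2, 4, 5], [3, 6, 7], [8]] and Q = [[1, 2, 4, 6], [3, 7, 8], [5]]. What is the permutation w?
1 8 3 6 2 7 4 5

Reverse the RSK construction: for i from n down to 1, find the cell of Q containing i, remove the entry at that cell from P, and reverse-bump it up through P; the value ejected from row 1 is w(i).

Step i=8: Q has 8 at row 2, column 3; remove 7 from row 2 of P and reverse-bump: 7 enters row 1 and ejects 5. So w(8) = 5. P is now [[1, 2, 4, 7], [3, 6], [8]].
Step i=7: Q has 7 at row 2, column 2; remove 6 from row 2 of P and reverse-bump: 6 enters row 1 and ejects 4. So w(7) = 4. P is now [[1, 2, 6, 7], [3], [8]].
Step i=6: Q has 6 at row 1, column 4; remove that cell from P, ejecting 7. So w(6) = 7. P is now [[1, 2, 6], [3], [8]].
Step i=5: Q has 5 at row 3, column 1; remove 8 from row 3 of P and reverse-bump: 8 enters row 2 and ejects 3; 3 enters row 1 and ejects 2. So w(5) = 2. P is now [[1, 3, 6], [8]].
Step i=4: Q has 4 at row 1, column 3; remove that cell from P, ejecting 6. So w(4) = 6. P is now [[1, 3], [8]].
Step i=3: Q has 3 at row 2, column 1; remove 8 from row 2 of P and reverse-bump: 8 enters row 1 and ejects 3. So w(3) = 3. P is now [[1, 8]].
Step i=2: Q has 2 at row 1, column 2; remove that cell from P, ejecting 8. So w(2) = 8. P is now [[1]].
Step i=1: Q has 1 at row 1, column 1; remove that cell from P, ejecting 1. So w(1) = 1. P is now [].

So w = 1 8 3 6 2 7 4 5.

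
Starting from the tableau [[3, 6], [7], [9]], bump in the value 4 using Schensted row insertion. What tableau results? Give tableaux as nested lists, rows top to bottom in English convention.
[[3, 4], [6], [7], [9]]

In row 1, 4 replaces 6 (the leftmost entry greater than 4); 6 is bumped to row 2. In row 2, 6 replaces 7 (the leftmost entry greater than 6); 7 is bumped to row 3. In row 3, 7 replaces 9 (the leftmost entry greater than 7); 9 is bumped to row 4. 9 starts a new row 4. The new tableau is [[3, 4], [6], [7], [9]].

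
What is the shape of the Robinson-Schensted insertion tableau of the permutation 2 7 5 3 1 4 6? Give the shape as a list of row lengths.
[4, 1, 1, 1]

RSK row insertion gives P = [[1, 3, 4, 6], [2], [5], [7]], which has shape [4, 1, 1, 1].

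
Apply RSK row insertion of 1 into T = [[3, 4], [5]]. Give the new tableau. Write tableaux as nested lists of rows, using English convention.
[[1, 4], [3], [5]]

In row 1, 1 replaces 3 (the leftmost entry greater than 1); 3 is bumped to row 2. In row 2, 3 replaces 5 (the leftmost entry greater than 3); 5 is bumped to row 3. 5 starts a new row 3. The new tableau is [[1, 4], [3], [5]].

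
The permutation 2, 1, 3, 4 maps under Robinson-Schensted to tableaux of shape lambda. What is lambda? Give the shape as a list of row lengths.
[3, 1]

Row-insert each entry into an empty tableau.

After inserting 2: P = [[2]].
After inserting 1: P = [[1], [2]].
After inserting 3: P = [[1, 3], [2]].
After inserting 4: P = [[1, 3, 4], [2]].

The final insertion tableau P = [[1, 3, 4], [2]] has shape [3, 1].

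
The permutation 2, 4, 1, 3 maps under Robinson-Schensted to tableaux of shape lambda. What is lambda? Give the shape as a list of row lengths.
[2, 2]

RSK row insertion gives P = [[1, 3], [2, 4]], which has shape [2, 2].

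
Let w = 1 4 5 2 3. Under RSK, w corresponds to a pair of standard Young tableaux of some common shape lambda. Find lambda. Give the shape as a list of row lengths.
Row-insert each entry into an empty tableau.

After inserting 1: P = [[1]].
After inserting 4: P = [[1, 4]].
After inserting 5: P = [[1, 4, 5]].
After inserting 2: P = [[1, 2, 5], [4]].
After inserting 3: P = [[1, 2, 3], [4, 5]].

The final insertion tableau P = [[1, 2, 3], [4, 5]] has shape [3, 2].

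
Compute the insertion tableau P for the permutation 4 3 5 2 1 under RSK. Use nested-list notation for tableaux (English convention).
Insert 4: appended to row 1. P = [[4]].
Insert 3: 3 bumps 4 from row 1; 4 starts row 2. P = [[3], [4]].
Insert 5: appended to row 1. P = [[3, 5], [4]].
Insert 2: 2 bumps 3 from row 1; 3 bumps 4 from row 2; 4 starts row 3. P = [[2, 5], [3], [4]].
Insert 1: 1 bumps 2 from row 1; 2 bumps 3 from row 2; 3 bumps 4 from row 3; 4 starts row 4. P = [[1, 5], [2], [3], [4]].

So P = [[1, 5], [2], [3], [4]].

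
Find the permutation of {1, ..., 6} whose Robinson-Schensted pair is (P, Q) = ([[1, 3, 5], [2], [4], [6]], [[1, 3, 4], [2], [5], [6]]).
6 2 4 5 3 1

Reverse RSK: for i = n, n-1, ..., 1, locate i in Q, remove the corresponding corner cell from P, and reverse-bump its entry up through P; the value ejected from row 1 is w(i).

So w = 6 2 4 5 3 1.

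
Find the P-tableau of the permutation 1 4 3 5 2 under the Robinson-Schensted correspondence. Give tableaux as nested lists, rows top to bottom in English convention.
After inserting 1: P = [[1]].
After inserting 4: P = [[1, 4]].
After inserting 3: P = [[1, 3], [4]].
After inserting 5: P = [[1, 3, 5], [4]].
After inserting 2: P = [[1, 2, 5], [3], [4]].

So P = [[1, 2, 5], [3], [4]].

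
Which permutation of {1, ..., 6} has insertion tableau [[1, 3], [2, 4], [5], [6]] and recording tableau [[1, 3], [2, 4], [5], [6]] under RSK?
Reverse the RSK construction: for i from n down to 1, find the cell of Q containing i, remove the entry at that cell from P, and reverse-bump it up through P; the value ejected from row 1 is w(i).

Step i=6: Q has 6 at row 4, column 1; remove 6 from row 4 of P and reverse-bump: 6 enters row 3 and ejects 5; 5 enters row 2 and ejects 4; 4 enters row 1 and ejects 3. So w(6) = 3. P is now [[1, 4], [2, 5], [6]].
Step i=5: Q has 5 at row 3, column 1; remove 6 from row 3 of P and reverse-bump: 6 enters row 2 and ejects 5; 5 enters row 1 and ejects 4. So w(5) = 4. P is now [[1, 5], [2, 6]].
Step i=4: Q has 4 at row 2, column 2; remove 6 from row 2 of P and reverse-bump: 6 enters row 1 and ejects 5. So w(4) = 5. P is now [[1, 6], [2]].
Step i=3: Q has 3 at row 1, column 2; remove that cell from P, ejecting 6. So w(3) = 6. P is now [[1], [2]].
Step i=2: Q has 2 at row 2, column 1; remove 2 from row 2 of P and reverse-bump: 2 enters row 1 and ejects 1. So w(2) = 1. P is now [[2]].
Step i=1: Q has 1 at row 1, column 1; remove that cell from P, ejecting 2. So w(1) = 2. P is now [].

So w = 2 1 6 5 4 3.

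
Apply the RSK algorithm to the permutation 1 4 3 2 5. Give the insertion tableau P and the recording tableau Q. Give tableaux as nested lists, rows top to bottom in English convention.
Insert each entry of the permutation into P by Schensted row insertion, recording in Q the position of each new cell.

Insert 1: appended to row 1. P = [[1]], Q = [[1]].
Insert 4: appended to row 1. P = [[1, 4]], Q = [[1, 2]].
Insert 3: 3 bumps 4 from row 1; 4 starts row 2. P = [[1, 3], [4]], Q = [[1, 2], [3]].
Insert 2: 2 bumps 3 from row 1; 3 bumps 4 from row 2; 4 starts row 3. P = [[1, 2], [3], [4]], Q = [[1, 2], [3], [4]].
Insert 5: appended to row 1. P = [[1, 2, 5], [3], [4]], Q = [[1, 2, 5], [3], [4]].

So P = [[1, 2, 5], [3], [4]], Q = [[1, 2, 5], [3], [4]].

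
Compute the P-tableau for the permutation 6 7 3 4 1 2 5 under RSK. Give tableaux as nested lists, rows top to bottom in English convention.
P = [[1, 2, 5], [3, 4], [6, 7]]

Insert 6: appended to row 1. P = [[6]].
Insert 7: appended to row 1. P = [[6, 7]].
Insert 3: 3 bumps 6 from row 1; 6 starts row 2. P = [[3, 7], [6]].
Insert 4: 4 bumps 7 from row 1; 7 appends to row 2. P = [[3, 4], [6, 7]].
Insert 1: 1 bumps 3 from row 1; 3 bumps 6 from row 2; 6 starts row 3. P = [[1, 4], [3, 7], [6]].
Insert 2: 2 bumps 4 from row 1; 4 bumps 7 from row 2; 7 appends to row 3. P = [[1, 2], [3, 4], [6, 7]].
Insert 5: appended to row 1. P = [[1, 2, 5], [3, 4], [6, 7]].

So P = [[1, 2, 5], [3, 4], [6, 7]].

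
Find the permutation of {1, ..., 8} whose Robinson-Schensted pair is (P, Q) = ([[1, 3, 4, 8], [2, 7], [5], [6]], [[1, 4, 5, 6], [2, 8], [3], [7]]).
Reverse RSK: for i = n, n-1, ..., 1, locate i in Q, remove the corresponding corner cell from P, and reverse-bump its entry up through P; the value ejected from row 1 is w(i).

So w = 6 5 2 3 7 8 1 4.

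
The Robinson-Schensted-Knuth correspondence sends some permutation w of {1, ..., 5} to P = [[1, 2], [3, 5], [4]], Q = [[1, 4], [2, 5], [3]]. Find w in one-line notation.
4 3 1 5 2

Reverse RSK: for i = n, n-1, ..., 1, locate i in Q, remove the corresponding corner cell from P, and reverse-bump its entry up through P; the value ejected from row 1 is w(i).

So w = 4 3 1 5 2.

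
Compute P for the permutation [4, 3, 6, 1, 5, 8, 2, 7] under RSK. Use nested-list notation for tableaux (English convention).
P = [[1, 2, 7], [3, 5, 8], [4, 6]]

Insert 4: appended to row 1. P = [[4]].
Insert 3: 3 bumps 4 from row 1; 4 starts row 2. P = [[3], [4]].
Insert 6: appended to row 1. P = [[3, 6], [4]].
Insert 1: 1 bumps 3 from row 1; 3 bumps 4 from row 2; 4 starts row 3. P = [[1, 6], [3], [4]].
Insert 5: 5 bumps 6 from row 1; 6 appends to row 2. P = [[1, 5], [3, 6], [4]].
Insert 8: appended to row 1. P = [[1, 5, 8], [3, 6], [4]].
Insert 2: 2 bumps 5 from row 1; 5 bumps 6 from row 2; 6 appends to row 3. P = [[1, 2, 8], [3, 5], [4, 6]].
Insert 7: 7 bumps 8 from row 1; 8 appends to row 2. P = [[1, 2, 7], [3, 5, 8], [4, 6]].

So P = [[1, 2, 7], [3, 5, 8], [4, 6]].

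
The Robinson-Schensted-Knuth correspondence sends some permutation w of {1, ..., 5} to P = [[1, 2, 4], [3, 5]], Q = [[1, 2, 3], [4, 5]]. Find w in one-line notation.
Reverse the RSK construction: for i from n down to 1, find the cell of Q containing i, remove the entry at that cell from P, and reverse-bump it up through P; the value ejected from row 1 is w(i).

Step i=5: Q has 5 at row 2, column 2; remove 5 from row 2 of P and reverse-bump: 5 enters row 1 and ejects 4. So w(5) = 4. P is now [[1, 2, 5], [3]].
Step i=4: Q has 4 at row 2, column 1; remove 3 from row 2 of P and reverse-bump: 3 enters row 1 and ejects 2. So w(4) = 2. P is now [[1, 3, 5]].
Step i=3: Q has 3 at row 1, column 3; remove that cell from P, ejecting 5. So w(3) = 5. P is now [[1, 3]].
Step i=2: Q has 2 at row 1, column 2; remove that cell from P, ejecting 3. So w(2) = 3. P is now [[1]].
Step i=1: Q has 1 at row 1, column 1; remove that cell from P, ejecting 1. So w(1) = 1. P is now [].

So w = 1 3 5 2 4.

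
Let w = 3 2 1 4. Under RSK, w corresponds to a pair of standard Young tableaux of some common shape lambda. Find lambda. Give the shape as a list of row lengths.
Row-insert each entry into an empty tableau.

After inserting 3: P = [[3]].
After inserting 2: P = [[2], [3]].
After inserting 1: P = [[1], [2], [3]].
After inserting 4: P = [[1, 4], [2], [3]].

The final insertion tableau P = [[1, 4], [2], [3]] has shape [2, 1, 1].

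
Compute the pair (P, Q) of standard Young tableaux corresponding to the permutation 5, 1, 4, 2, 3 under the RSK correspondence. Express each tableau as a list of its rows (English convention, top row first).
Insert each entry of the permutation into P by Schensted row insertion, recording in Q the position of each new cell.

Insert 5: appended to row 1. P = [[5]], Q = [[1]].
Insert 1: 1 bumps 5 from row 1; 5 starts row 2. P = [[1], [5]], Q = [[1], [2]].
Insert 4: appended to row 1. P = [[1, 4], [5]], Q = [[1, 3], [2]].
Insert 2: 2 bumps 4 from row 1; 4 bumps 5 from row 2; 5 starts row 3. P = [[1, 2], [4], [5]], Q = [[1, 3], [2], [4]].
Insert 3: appended to row 1. P = [[1, 2, 3], [4], [5]], Q = [[1, 3, 5], [2], [4]].

So P = [[1, 2, 3], [4], [5]], Q = [[1, 3, 5], [2], [4]].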